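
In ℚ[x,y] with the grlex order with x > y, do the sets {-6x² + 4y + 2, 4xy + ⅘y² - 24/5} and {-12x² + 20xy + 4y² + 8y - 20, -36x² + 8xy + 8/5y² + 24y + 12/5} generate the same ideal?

Yes, the ideals are equal.

Equality of ideals is decidable: compute both reduced Gröbner bases (unique for the ordering) and check whether they agree.
Buchberger on the first generating set:
f_1 = -6x² + 4y + 2, LT = x².
f_2 = 4xy + ⅘y² - 24/5, LT = xy.

S(f_1,f_2): lcm = x²y. S = -⅕xy² - ⅔y² + 6/5x - ⅓y.
  reduce S modulo (f_1, f_2):
  remainder 1/25y³ - ⅔y² + 6/5x - 43/75y ≠ 0; add g_3 = 1/25y³ - ⅔y² + 6/5x - 43/75y to the basis.

The other S-polynomials (S(f_1,g_3), S(f_2,g_3)) all reduce to 0 modulo the current basis, so we have a Gröbner basis.
Inter-reduce: drop elements whose leading term is divisible by another's, tail-reduce, and make monic.
Reduced Gröbner basis: {y³ - 50/3y² + 30x - 43/3y, x² - ⅔y - ⅓, xy + ⅕y² - 6/5}.

Buchberger on the second generating set:
h_1 = -12x² + 20xy + 4y² + 8y - 20, LT = x².
h_2 = -36x² + 8xy + 8/5y² + 24y + 12/5, LT = x².

S(h_1,h_2): lcm = x². S = -13/9xy - 13/45y² + 26/15.
  reduce S modulo (h_1, h_2):
  remainder -13/9xy - 13/45y² + 26/15 ≠ 0; add k_3 = -13/9xy - 13/45y² + 26/15 to the basis.

S(h_1,k_3): lcm = x²y. S = -28/15xy² - ⅓y³ - ⅔y² + 6/5x + 5/3y.
  reduce S modulo (h_1, h_2, k_3):
  remainder 1/25y³ - ⅔y² + 6/5x - 43/75y ≠ 0; add k_4 = 1/25y³ - ⅔y² + 6/5x - 43/75y to the basis.

The other S-polynomials (S(h_2,k_3), S(h_1,k_4), S(h_2,k_4), S(k_3,k_4)) all reduce to 0 modulo the current basis, so we have a Gröbner basis.
Inter-reduce: drop elements whose leading term is divisible by another's, tail-reduce, and make monic.
Reduced Gröbner basis: {y³ - 50/3y² + 30x - 43/3y, x² - ⅔y - ⅓, xy + ⅕y² - 6/5}.

These coincide, so the ideals are equal.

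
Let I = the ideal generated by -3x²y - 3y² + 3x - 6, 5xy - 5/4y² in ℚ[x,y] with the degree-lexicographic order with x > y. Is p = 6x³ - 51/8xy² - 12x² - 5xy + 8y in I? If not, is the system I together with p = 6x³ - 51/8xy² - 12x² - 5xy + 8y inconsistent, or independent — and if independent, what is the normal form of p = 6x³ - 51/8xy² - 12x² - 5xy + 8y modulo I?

First compute the reduced Gröbner basis of I by Buchberger's algorithm.
f_1 = -3x²y - 3y² + 3x - 6, LT = x²y.
f_2 = 5xy - 5/4y², LT = xy.

S(f_1,f_2): lcm = x²y. S = ¼xy² + y² - x + 2.
  leading term xy²: subtract (1/20y)·f_2 from ¼xy² + y² - x + 2 → 1/16y³ + y² - x + 2
  leading term y³: no divisor's leading term divides it; move 1/16y³ to the remainder.
  leading term y²: no divisor's leading term divides it; move y² to the remainder.
  leading term x: no divisor's leading term divides it; move -x to the remainder.
  leading term 1: no divisor's leading term divides it; move 2 to the remainder.
  remainder 1/16y³ + y² - x + 2 ≠ 0; add h_3 = 1/16y³ + y² - x + 2 to the basis.

S(f_1,h_3): lcm = x²y³. S = -16x²y² + y⁴ + 16x³ - xy² - 32x² + 2y².
  leading term x²y²: subtract (16/3y)·f_1 from -16x²y² + y⁴ + 16x³ - xy² - 32x² + 2y² → y⁴ + 16x³ - xy² + 16y³ - 32x² - 16xy + 2y² + 32y
  leading term y⁴: subtract (16y)·h_3 from y⁴ + 16x³ - xy² + 16y³ - 32x² - 16xy + 2y² + 32y → 16x³ - xy² - 32x² + 2y²
  leading term x³: no divisor's leading term divides it; move 16x³ to the remainder.
  leading term xy²: subtract (-⅕y)·f_2 from -xy² - 32x² + 2y² → -¼y³ - 32x² + 2y²
  leading term y³: subtract (-4)·h_3 from -¼y³ - 32x² + 2y² → -32x² + 6y² - 4x + 8
  leading term x²: no divisor's leading term divides it; move -32x² to the remainder.
  leading term y²: no divisor's leading term divides it; move 6y² to the remainder.
  leading term x: no divisor's leading term divides it; move -4x to the remainder.
  leading term 1: no divisor's leading term divides it; move 8 to the remainder.
  remainder 16x³ - 32x² + 6y² - 4x + 8 ≠ 0; add h_4 = 16x³ - 32x² + 6y² - 4x + 8 to the basis.

S(f_2,h_3): lcm = xy³. S = -¼y⁴ - 16xy² + 16x² - 32x.
  leading term y⁴: subtract (-4y)·h_3 from -¼y⁴ - 16xy² + 16x² - 32x → -16xy² + 4y³ + 16x² - 4xy - 32x + 8y
  leading term xy²: subtract (-16/5y)·f_2 from -16xy² + 4y³ + 16x² - 4xy - 32x + 8y → 16x² - 4xy - 32x + 8y
  leading term x²: no divisor's leading term divides it; move 16x² to the remainder.
  leading term xy: subtract (-⅘)·f_2 from -4xy - 32x + 8y → -y² - 32x + 8y
  leading term y²: no divisor's leading term divides it; move -y² to the remainder.
  leading term x: no divisor's leading term divides it; move -32x to the remainder.
  leading term y: no divisor's leading term divides it; move 8y to the remainder.
  remainder 16x² - y² - 32x + 8y ≠ 0; add h_5 = 16x² - y² - 32x + 8y to the basis.

The other S-polynomials (S(f_1,h_4), S(f_2,h_4), S(h_3,h_4), S(f_1,h_5), S(f_2,h_5), S(h_3,h_5), S(h_4,h_5)) all reduce to 0 modulo the current basis, so we have a Gröbner basis.
Inter-reduce: drop elements whose leading term is divisible by another's, tail-reduce, and make monic.
Reduced Gröbner basis: {y³ + 16y² - 16x + 32, x² - 1/16y² - 2x + ½y, xy - ¼y²}.
Label its elements g_1 = y³ + 16y² - 16x + 32, g_2 = x² - 1/16y² - 2x + ½y, g_3 = xy - ¼y².

Reduce p = 6x³ - 51/8xy² - 12x² - 5xy + 8y modulo G:
  leading term x³: subtract (6x)·g_2 from 6x³ - 51/8xy² - 12x² - 5xy + 8y → -6xy² - 8xy + 8y
  leading term xy²: subtract (-6y)·g_3 from -6xy² - 8xy + 8y → -3/2y³ - 8xy + 8y
  leading term y³: subtract (-3/2)·g_1 from -3/2y³ - 8xy + 8y → -8xy + 24y² - 24x + 8y + 48
  leading term xy: subtract (-8)·g_3 from -8xy + 24y² - 24x + 8y + 48 → 22y² - 24x + 8y + 48
  leading term y²: no divisor's leading term divides it; move 22y² to the remainder.
  leading term x: no divisor's leading term divides it; move -24x to the remainder.
  leading term y: no divisor's leading term divides it; move 8y to the remainder.
  leading term 1: no divisor's leading term divides it; move 48 to the remainder.
  normal form = 22y² - 24x + 8y + 48.
The normal form is nonzero, so p ∉ I. Since p minus its normal form lies in I, I + (p) = I + (r) where r = 22y² - 24x + 8y + 48; decide whether this ideal is the whole ring.
Run Buchberger on G together with r (pairs among the g_i already reduce to 0 since G is a Gröbner basis):
g_1 = y³ + 16y² - 16x + 32, LT = y³.
g_2 = x² - 1/16y² - 2x + ½y, LT = x².
g_3 = xy - ¼y², LT = xy.
r = 22y² - 24x + 8y + 48, LT = y².

S(g_1,r): lcm = y³. S = 12/11xy + 172/11y² - 16x - 24/11y + 32.
  leading term xy: subtract (12/11)·g_3 from 12/11xy + 172/11y² - 16x - 24/11y + 32 → 175/11y² - 16x - 24/11y + 32
  leading term y²: subtract (175/242)·r from 175/11y² - 16x - 24/11y + 32 → 164/121x - 964/121y - 328/121
  leading term x: no divisor's leading term divides it; move 164/121x to the remainder.
  leading term y: no divisor's leading term divides it; move -964/121y to the remainder.
  leading term 1: no divisor's leading term divides it; move -328/121 to the remainder.
  remainder 164/121x - 964/121y - 328/121 ≠ 0; add m_5 = 164/121x - 964/121y - 328/121 to the basis.

S(g_2,m_5): lcm = x². S = 241/41xy - 1/16y² + ½y.
  leading term xy: subtract (241/41)·g_3 from 241/41xy - 1/16y² + ½y → 923/656y² + ½y
  leading term y²: subtract (923/14432)·r from 923/656y² + ½y → 2769/1804x - 21/1804y - 2769/902
  leading term x: subtract (30459/26896)·m_5 from 2769/1804x - 21/1804y - 2769/902 → 15147/1681y
  leading term y: no divisor's leading term divides it; move 15147/1681y to the remainder.
  remainder 15147/1681y ≠ 0; add m_6 = 15147/1681y to the basis.

The other S-polynomials (S(g_1,g_2), S(g_1,g_3), S(g_2,g_3), S(g_2,r), S(g_3,r), S(g_1,m_5), S(g_3,m_5), S(r,m_5), S(g_1,m_6), S(g_2,m_6), S(g_3,m_6), S(r,m_6), S(m_5,m_6)) all reduce to 0 modulo the current basis, so we have a Gröbner basis.
Inter-reduce: drop elements whose leading term is divisible by another's, tail-reduce, and make monic.
Reduced Gröbner basis: {x - 2, y}.
The reduced Gröbner basis of I + (p) is {x - 2, y} ≠ {1}, a proper ideal, so the enlarged system stays consistent: p is independent of I, with normal form 22y² - 24x + 8y + 48.

6x³ - 51/8xy² - 12x² - 5xy + 8y is independent of I; its normal form modulo I is 22y² - 24x + 8y + 48.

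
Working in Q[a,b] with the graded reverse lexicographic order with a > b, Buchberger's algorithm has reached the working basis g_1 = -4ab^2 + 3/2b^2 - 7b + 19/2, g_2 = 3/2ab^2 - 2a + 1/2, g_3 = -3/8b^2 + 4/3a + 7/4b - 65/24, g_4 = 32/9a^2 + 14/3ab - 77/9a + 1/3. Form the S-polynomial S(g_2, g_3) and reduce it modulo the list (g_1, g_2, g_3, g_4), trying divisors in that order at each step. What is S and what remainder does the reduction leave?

S(g_2, g_3) = 32/9a^2 + 14/3ab - 77/9a + 1/3; remainder on division = 0.

lcm(LM(g_2), LM(g_3)) = ab^2.
S = (lcm/LT(g_2))·g_2 − (lcm/LT(g_3))·g_3 = 32/9a^2 + 14/3ab - 77/9a + 1/3.
Reduce S modulo (g_1, g_2, g_3, g_4) in that order:
  leading term a^2: subtract (1)·g_4 from 32/9a^2 + 14/3ab - 77/9a + 1/3 → 0
The remainder is 0, so this S-polynomial contributes no new basis element.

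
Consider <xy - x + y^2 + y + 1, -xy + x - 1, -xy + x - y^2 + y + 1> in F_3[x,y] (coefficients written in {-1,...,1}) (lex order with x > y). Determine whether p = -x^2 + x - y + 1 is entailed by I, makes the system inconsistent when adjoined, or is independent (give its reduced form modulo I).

First compute the reduced Gröbner basis of I by Buchberger's algorithm.
f_1 = xy - x + y^2 + y + 1, LT = xy.
f_2 = -xy + x - 1, LT = xy.
f_3 = -xy + x - y^2 + y + 1, LT = xy.

S(f_1,f_2): lcm = xy. S = y^2 + y.
  leading term y^2: no divisor's leading term divides it; move y^2 to the remainder.
  leading term y: no divisor's leading term divides it; move y to the remainder.
  remainder y^2 + y ≠ 0; add h_4 = y^2 + y to the basis.

S(f_1,f_3): lcm = xy. S = -y - 1.
  leading term y: no divisor's leading term divides it; move -y to the remainder.
  leading term 1: no divisor's leading term divides it; move -1 to the remainder.
  remainder -y - 1 ≠ 0; add h_5 = -y - 1 to the basis.

S(f_1,h_4): lcm = xy^2. S = xy + y^3 + y^2 + y.
  leading term xy: subtract (1)·f_1 from xy + y^3 + y^2 + y → x + y^3 - 1
  leading term x: no divisor's leading term divides it; move x to the remainder.
  leading term y^3: subtract (y)·h_4 from y^3 - 1 → -y^2 - 1
  leading term y^2: subtract (-1)·h_4 from -y^2 - 1 → y - 1
  leading term y: subtract (-1)·h_5 from y - 1 → 1
  leading term 1: no divisor's leading term divides it; move 1 to the remainder.
  remainder x + 1 ≠ 0; add h_6 = x + 1 to the basis.

The other S-polynomials (S(f_2,f_3), S(f_2,h_4), S(f_3,h_4), S(f_1,h_5), S(f_2,h_5), S(f_3,h_5), S(h_4,h_5), S(f_1,h_6), S(f_2,h_6), S(f_3,h_6), S(h_4,h_6), S(h_5,h_6)) all reduce to 0 modulo the current basis, so we have a Gröbner basis.
Inter-reduce: drop elements whose leading term is divisible by another's, tail-reduce, and make monic.
Reduced Gröbner basis: {x + 1, y + 1}.
Label its elements g_1 = x + 1, g_2 = y + 1.

Reduce p = -x^2 + x - y + 1 modulo G:
  leading term x^2: subtract (-x)·g_1 from -x^2 + x - y + 1 → -x - y + 1
  leading term x: subtract (-1)·g_1 from -x - y + 1 → -y - 1
  leading term y: subtract (-1)·g_2 from -y - 1 → 0
  normal form = 0.
Since the normal form is 0, p ∈ I.

-x^2 + x - y + 1 lies in I (it reduces to 0).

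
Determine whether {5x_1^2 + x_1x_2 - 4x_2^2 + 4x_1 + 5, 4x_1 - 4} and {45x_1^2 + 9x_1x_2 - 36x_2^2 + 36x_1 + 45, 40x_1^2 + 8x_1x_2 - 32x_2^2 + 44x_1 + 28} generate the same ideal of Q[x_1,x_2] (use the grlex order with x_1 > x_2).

Yes, the ideals are equal.

Since reduced Gröbner bases are canonical representatives of ideals under a given ordering, it suffices to compute and compare them.
Buchberger on the first generating set:
f_1 = 5x_1^2 + x_1x_2 - 4x_2^2 + 4x_1 + 5, LT = x_1^2.
f_2 = 4x_1 - 4, LT = x_1.

S(f_1,f_2): lcm = x_1^2. S = 1/5x_1x_2 - 4/5x_2^2 + 9/5x_1 + 1.
  leading term x_1x_2: subtract (1/20x_2)·f_2 from 1/5x_1x_2 - 4/5x_2^2 + 9/5x_1 + 1 → -4/5x_2^2 + 9/5x_1 + 1/5x_2 + 1
  leading term x_2^2: no divisor's leading term divides it; move -4/5x_2^2 to the remainder.
  leading term x_1: subtract (9/20)·f_2 from 9/5x_1 + 1/5x_2 + 1 → 1/5x_2 + 14/5
  leading term x_2: no divisor's leading term divides it; move 1/5x_2 to the remainder.
  leading term 1: no divisor's leading term divides it; move 14/5 to the remainder.
  remainder -4/5x_2^2 + 1/5x_2 + 14/5 ≠ 0; add g_3 = -4/5x_2^2 + 1/5x_2 + 14/5 to the basis.

The other S-polynomials (S(f_1,g_3), S(f_2,g_3)) all reduce to 0 modulo the current basis, so we have a Gröbner basis.
Inter-reduce: drop elements whose leading term is divisible by another's, tail-reduce, and make monic.
Reduced Gröbner basis: {x_2^2 - 1/4x_2 - 7/2, x_1 - 1}.

Buchberger on the second generating set:
h_1 = 45x_1^2 + 9x_1x_2 - 36x_2^2 + 36x_1 + 45, LT = x_1^2.
h_2 = 40x_1^2 + 8x_1x_2 - 32x_2^2 + 44x_1 + 28, LT = x_1^2.

S(h_1,h_2): lcm = x_1^2. S = -3/10x_1 + 3/10.
  leading term x_1: no divisor's leading term divides it; move -3/10x_1 to the remainder.
  leading term 1: no divisor's leading term divides it; move 3/10 to the remainder.
  remainder -3/10x_1 + 3/10 ≠ 0; add k_3 = -3/10x_1 + 3/10 to the basis.

S(h_1,k_3): lcm = x_1^2. S = 1/5x_1x_2 - 4/5x_2^2 + 9/5x_1 + 1.
  leading term x_1x_2: subtract (-2/3x_2)·k_3 from 1/5x_1x_2 - 4/5x_2^2 + 9/5x_1 + 1 → -4/5x_2^2 + 9/5x_1 + 1/5x_2 + 1
  leading term x_2^2: no divisor's leading term divides it; move -4/5x_2^2 to the remainder.
  leading term x_1: subtract (-6)·k_3 from 9/5x_1 + 1/5x_2 + 1 → 1/5x_2 + 14/5
  leading term x_2: no divisor's leading term divides it; move 1/5x_2 to the remainder.
  leading term 1: no divisor's leading term divides it; move 14/5 to the remainder.
  remainder -4/5x_2^2 + 1/5x_2 + 14/5 ≠ 0; add k_4 = -4/5x_2^2 + 1/5x_2 + 14/5 to the basis.

The other S-polynomials (S(h_2,k_3), S(h_1,k_4), S(h_2,k_4), S(k_3,k_4)) all reduce to 0 modulo the current basis, so we have a Gröbner basis.
Inter-reduce: drop elements whose leading term is divisible by another's, tail-reduce, and make monic.
Reduced Gröbner basis: {x_2^2 - 1/4x_2 - 7/2, x_1 - 1}.

These coincide, so the ideals are equal.
The same test decides containment: I ⊆ J iff every generator of I reduces to 0 modulo a Gröbner basis of J.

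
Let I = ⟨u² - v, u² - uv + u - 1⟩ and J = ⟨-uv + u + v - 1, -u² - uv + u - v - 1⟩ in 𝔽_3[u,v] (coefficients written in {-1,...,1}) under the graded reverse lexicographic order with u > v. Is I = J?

Yes, the ideals are equal.

Since reduced Gröbner bases are canonical representatives of ideals under a given ordering, it suffices to compute and compare them.
Buchberger on the first generating set:
f_1 = u² - v, LT = u².
f_2 = u² - uv + u - 1, LT = u².

S(f_1,f_2): lcm = u². S = uv - u - v + 1.
  reduce S modulo (f_1, f_2):
  remainder uv - u - v + 1 ≠ 0; add g_3 = uv - u - v + 1 to the basis.

S(f_1,g_3): lcm = u²v. S = u² + uv - v² - u.
  reduce S modulo (f_1, f_2, g_3):
  remainder -v² - v - 1 ≠ 0; add g_4 = -v² - v - 1 to the basis.

The other S-polynomials (S(f_2,g_3), S(f_1,g_4), S(f_2,g_4), S(g_3,g_4)) all reduce to 0 modulo the current basis, so we have a Gröbner basis.
Inter-reduce: drop elements whose leading term is divisible by another's, tail-reduce, and make monic.
Reduced Gröbner basis: {u² - v, uv - u - v + 1, v² + v + 1}.

Buchberger on the second generating set:
h_1 = -uv + u + v - 1, LT = uv.
h_2 = -u² - uv + u - v - 1, LT = u².

S(h_1,h_2): lcm = u²v. S = -uv² - u² - v² + u - v.
  reduce S modulo (h_1, h_2):
  remainder v² + v + 1 ≠ 0; add k_3 = v² + v + 1 to the basis.

The other S-polynomials (S(h_1,k_3), S(h_2,k_3)) all reduce to 0 modulo the current basis, so we have a Gröbner basis.
Inter-reduce: drop elements whose leading term is divisible by another's, tail-reduce, and make monic.
Reduced Gröbner basis: {u² - v, uv - u - v + 1, v² + v + 1}.

These coincide, so the ideals are equal.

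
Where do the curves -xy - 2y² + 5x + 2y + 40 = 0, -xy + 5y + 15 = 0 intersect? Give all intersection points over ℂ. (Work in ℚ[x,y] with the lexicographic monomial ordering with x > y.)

{(2, -5), (-5, -3/2), (8, 5)}

Compute a lex Gröbner basis by Buchberger's algorithm.
f_1 = -xy + 5x - 2y² + 2y + 40, LT = xy.
f_2 = -xy + 5y + 15, LT = xy.

S(f_1,f_2): lcm = xy. S = -5x + 2y² + 3y - 25.
  leading term x: no divisor's leading term divides it; move -5x to the remainder.
  leading term y²: no divisor's leading term divides it; move 2y² to the remainder.
  leading term y: no divisor's leading term divides it; move 3y to the remainder.
  leading term 1: no divisor's leading term divides it; move -25 to the remainder.
  remainder -5x + 2y² + 3y - 25 ≠ 0; add h_3 = -5x + 2y² + 3y - 25 to the basis.

S(f_1,h_3): lcm = xy. S = -5x + ⅖y³ + 13/5y² - 7y - 40.
  leading term x: subtract (1)·h_3 from -5x + ⅖y³ + 13/5y² - 7y - 40 → ⅖y³ + ⅗y² - 10y - 15
  leading term y³: no divisor's leading term divides it; move ⅖y³ to the remainder.
  leading term y²: no divisor's leading term divides it; move ⅗y² to the remainder.
  leading term y: no divisor's leading term divides it; move -10y to the remainder.
  leading term 1: no divisor's leading term divides it; move -15 to the remainder.
  remainder ⅖y³ + ⅗y² - 10y - 15 ≠ 0; add h_4 = ⅖y³ + ⅗y² - 10y - 15 to the basis.

The other S-polynomials (S(f_2,h_3), S(f_1,h_4), S(f_2,h_4), S(h_3,h_4)) all reduce to 0 modulo the current basis, so we have a Gröbner basis.
Inter-reduce: drop elements whose leading term is divisible by another's, tail-reduce, and make monic.
Reduced Gröbner basis: {x - ⅖y² - ⅗y + 5, y³ + 3/2y² - 25y - 75/2}.

The lex basis is triangular: the last element involves only y. Solving y³ + 3/2y² - 25y - 75/2 = 0 gives y ∈ {-5, -3/2, 5}; substituting each value into the earlier elements determines the remaining variables.
  y = -5: the earlier basis element becomes x - 2 = 0, giving x = 2 — point (2, -5).
  y = -3/2: the earlier basis element becomes x + 5 = 0, giving x = -5 — point (-5, -3/2).
  y = 5: the earlier basis element becomes x - 8 = 0, giving x = 8 — point (8, 5).
Check: every point annihilates each of the original generators.
A lex Gröbner basis triangularizes the system, enabling back-substitution.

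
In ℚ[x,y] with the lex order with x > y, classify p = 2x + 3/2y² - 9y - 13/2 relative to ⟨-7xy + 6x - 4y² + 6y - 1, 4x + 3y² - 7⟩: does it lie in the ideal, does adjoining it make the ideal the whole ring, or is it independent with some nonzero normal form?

First compute the reduced Gröbner basis of I by Buchberger's algorithm.
f_1 = -7xy + 6x - 4y² + 6y - 1, LT = xy.
f_2 = 4x + 3y² - 7, LT = x.

S(f_1,f_2): lcm = xy. S = -6/7x - ¾y³ + 4/7y² + 25/28y + 1/7.
  leading term x: subtract (-3/14)·f_2 from -6/7x - ¾y³ + 4/7y² + 25/28y + 1/7 → -¾y³ + 17/14y² + 25/28y - 19/14
  leading term y³: no divisor's leading term divides it; move -¾y³ to the remainder.
  leading term y²: no divisor's leading term divides it; move 17/14y² to the remainder.
  leading term y: no divisor's leading term divides it; move 25/28y to the remainder.
  leading term 1: no divisor's leading term divides it; move -19/14 to the remainder.
  remainder -¾y³ + 17/14y² + 25/28y - 19/14 ≠ 0; add h_3 = -¾y³ + 17/14y² + 25/28y - 19/14 to the basis.

S(f_1,h_3): lcm = xy³. S = 16/21xy² + 25/21xy - 38/21x + 4/7y⁴ - 6/7y³ + 1/7y².
  leading term xy²: subtract (-16/147y)·f_1 from 16/21xy² + 25/21xy - 38/21x + 4/7y⁴ - 6/7y³ + 1/7y² → 271/147xy - 38/21x + 4/7y⁴ - 190/147y³ + 39/49y² - 16/147y
  leading term xy: subtract (-271/1029)·f_1 from 271/147xy - 38/21x + 4/7y⁴ - 190/147y³ + 39/49y² - 16/147y → -236/1029x + 4/7y⁴ - 190/147y³ - 265/1029y² + 1514/1029y - 271/1029
  leading term x: subtract (-59/1029)·f_2 from -236/1029x + 4/7y⁴ - 190/147y³ - 265/1029y² + 1514/1029y - 271/1029 → 4/7y⁴ - 190/147y³ - 88/1029y² + 1514/1029y - 228/343
  leading term y⁴: subtract (-16/21y)·h_3 from 4/7y⁴ - 190/147y³ - 88/1029y² + 1514/1029y - 228/343 → -18/49y³ + 204/343y² + 150/343y - 228/343
  leading term y³: subtract (24/49)·h_3 from -18/49y³ + 204/343y² + 150/343y - 228/343 → 0
  remainder 0.

S(f_2,h_3): leading monomials are coprime, so the S-polynomial reduces to 0 (Buchberger's first criterion).
Every S-polynomial of the final basis reduces to 0, so we have a Gröbner basis.
Inter-reduce: drop elements whose leading term is divisible by another's, tail-reduce, and make monic.
Reduced Gröbner basis: {x + ¾y² - 7/4, y³ - 34/21y² - 25/21y + 38/21}.
Label its elements g_1 = x + ¾y² - 7/4, g_2 = y³ - 34/21y² - 25/21y + 38/21.

Reduce p = 2x + 3/2y² - 9y - 13/2 modulo G:
  leading term x: subtract (2)·g_1 from 2x + 3/2y² - 9y - 13/2 → -9y - 3
  leading term y: no divisor's leading term divides it; move -9y to the remainder.
  leading term 1: no divisor's leading term divides it; move -3 to the remainder.
  normal form = -9y - 3.
The normal form is nonzero, so p ∉ I. Since p minus its normal form lies in I, I + (p) = I + (r) where r = -9y - 3; decide whether this ideal is the whole ring.
Run Buchberger on G together with r (pairs among the g_i already reduce to 0 since G is a Gröbner basis):
g_1 = x + ¾y² - 7/4, LT = x.
g_2 = y³ - 34/21y² - 25/21y + 38/21, LT = y³.
r = -9y - 3, LT = y.

S(g_1,g_2): leading monomials are coprime, so the S-polynomial reduces to 0 (Buchberger's first criterion).
S(g_1,r): leading monomials are coprime, so the S-polynomial reduces to 0 (Buchberger's first criterion).
S(g_2,r): lcm = y³. S = -41/21y² - 25/21y + 38/21.
  leading term y²: subtract (41/189y)·r from -41/21y² - 25/21y + 38/21 → -34/63y + 38/21
  leading term y: subtract (34/567)·r from -34/63y + 38/21 → 376/189
  leading term 1: no divisor's leading term divides it; move 376/189 to the remainder.
  remainder 376/189 ≠ 0; add m_4 = 376/189 to the basis.

S(g_1,m_4): leading monomials are coprime, so the S-polynomial reduces to 0 (Buchberger's first criterion).
S(g_2,m_4): leading monomials are coprime, so the S-polynomial reduces to 0 (Buchberger's first criterion).
S(r,m_4): leading monomials are coprime, so the S-polynomial reduces to 0 (Buchberger's first criterion).
Every S-polynomial of the final basis reduces to 0, so we have a Gröbner basis.
Inter-reduce: drop elements whose leading term is divisible by another's, tail-reduce, and make monic.
Reduced Gröbner basis: {1}.
The reduced Gröbner basis of I + (p) is {1}: the ideal is the whole ring, so the enlarged system has no common solution — adjoining p is inconsistent.

Adjoining 2x + 3/2y² - 9y - 13/2 makes the ideal the whole ring: the system is inconsistent.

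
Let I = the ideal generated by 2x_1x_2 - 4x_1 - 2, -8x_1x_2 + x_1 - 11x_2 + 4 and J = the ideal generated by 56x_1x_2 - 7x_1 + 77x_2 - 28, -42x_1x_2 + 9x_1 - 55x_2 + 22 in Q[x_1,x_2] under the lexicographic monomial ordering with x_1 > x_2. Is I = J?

Yes, the ideals are equal.

Two ideals are equal iff their reduced Gröbner bases coincide (the reduced basis is unique for a fixed ordering).
Buchberger on the first generating set:
f_1 = 2x_1x_2 - 4x_1 - 2, LT = x_1x_2.
f_2 = -8x_1x_2 + x_1 - 11x_2 + 4, LT = x_1x_2.

S(f_1,f_2): lcm = x_1x_2. S = -15/8x_1 - 11/8x_2 - 1/2.
  leading term x_1: no divisor's leading term divides it; move -15/8x_1 to the remainder.
  leading term x_2: no divisor's leading term divides it; move -11/8x_2 to the remainder.
  leading term 1: no divisor's leading term divides it; move -1/2 to the remainder.
  remainder -15/8x_1 - 11/8x_2 - 1/2 ≠ 0; add g_3 = -15/8x_1 - 11/8x_2 - 1/2 to the basis.

S(f_1,g_3): lcm = x_1x_2. S = -2x_1 - 11/15x_2^2 - 4/15x_2 - 1.
  leading term x_1: subtract (16/15)·g_3 from -2x_1 - 11/15x_2^2 - 4/15x_2 - 1 → -11/15x_2^2 + 6/5x_2 - 7/15
  leading term x_2^2: no divisor's leading term divides it; move -11/15x_2^2 to the remainder.
  leading term x_2: no divisor's leading term divides it; move 6/5x_2 to the remainder.
  leading term 1: no divisor's leading term divides it; move -7/15 to the remainder.
  remainder -11/15x_2^2 + 6/5x_2 - 7/15 ≠ 0; add g_4 = -11/15x_2^2 + 6/5x_2 - 7/15 to the basis.

The other S-polynomials (S(f_2,g_3), S(f_1,g_4), S(f_2,g_4), S(g_3,g_4)) all reduce to 0 modulo the current basis, so we have a Gröbner basis.
Inter-reduce: drop elements whose leading term is divisible by another's, tail-reduce, and make monic.
Reduced Gröbner basis: {x_1 + 11/15x_2 + 4/15, x_2^2 - 18/11x_2 + 7/11}.

Buchberger on the second generating set:
h_1 = 56x_1x_2 - 7x_1 + 77x_2 - 28, LT = x_1x_2.
h_2 = -42x_1x_2 + 9x_1 - 55x_2 + 22, LT = x_1x_2.

S(h_1,h_2): lcm = x_1x_2. S = 5/56x_1 + 11/168x_2 + 1/42.
  leading term x_1: no divisor's leading term divides it; move 5/56x_1 to the remainder.
  leading term x_2: no divisor's leading term divides it; move 11/168x_2 to the remainder.
  leading term 1: no divisor's leading term divides it; move 1/42 to the remainder.
  remainder 5/56x_1 + 11/168x_2 + 1/42 ≠ 0; add k_3 = 5/56x_1 + 11/168x_2 + 1/42 to the basis.

S(h_1,k_3): lcm = x_1x_2. S = -1/8x_1 - 11/15x_2^2 + 133/120x_2 - 1/2.
  leading term x_1: subtract (-7/5)·k_3 from -1/8x_1 - 11/15x_2^2 + 133/120x_2 - 1/2 → -11/15x_2^2 + 6/5x_2 - 7/15
  leading term x_2^2: no divisor's leading term divides it; move -11/15x_2^2 to the remainder.
  leading term x_2: no divisor's leading term divides it; move 6/5x_2 to the remainder.
  leading term 1: no divisor's leading term divides it; move -7/15 to the remainder.
  remainder -11/15x_2^2 + 6/5x_2 - 7/15 ≠ 0; add k_4 = -11/15x_2^2 + 6/5x_2 - 7/15 to the basis.

The other S-polynomials (S(h_2,k_3), S(h_1,k_4), S(h_2,k_4), S(k_3,k_4)) all reduce to 0 modulo the current basis, so we have a Gröbner basis.
Inter-reduce: drop elements whose leading term is divisible by another's, tail-reduce, and make monic.
Reduced Gröbner basis: {x_1 + 11/15x_2 + 4/15, x_2^2 - 18/11x_2 + 7/11}.

The two bases agree; hence the ideals are identical.
The choice of monomial ordering does not affect the verdict — as long as both bases are computed under the same ordering, their equality decides ideal equality.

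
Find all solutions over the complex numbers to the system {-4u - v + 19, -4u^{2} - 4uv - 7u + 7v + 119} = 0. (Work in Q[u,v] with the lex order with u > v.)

{(21/4, -2), (4, 3)}

Compute a lex Gröbner basis by Buchberger's algorithm.
f_1 = -4u - v + 19, LT = u.
f_2 = -4u^{2} - 4uv - 7u + 7v + 119, LT = u^{2}.

S(f_1,f_2): lcm = u^{2}. S = -\tfrac{3}{4}uv - \tfrac{13}{2}u + \tfrac{7}{4}v + \tfrac{119}{4}.
  reduce S modulo (f_1, f_2):
  remainder \tfrac{3}{16}v^{2} - \tfrac{3}{16}v - \tfrac{9}{8} ≠ 0; add h_3 = \tfrac{3}{16}v^{2} - \tfrac{3}{16}v - \tfrac{9}{8} to the basis.

The other S-polynomials (S(f_1,h_3), S(f_2,h_3)) all reduce to 0 modulo the current basis, so we have a Gröbner basis.
Inter-reduce: drop elements whose leading term is divisible by another's, tail-reduce, and make monic.
Reduced Gröbner basis: {u + \tfrac{1}{4}v - \tfrac{19}{4}, v^{2} - v - 6}.

From the last basis element, v^{2} - v - 6 = 0, so v takes values in {-2, 3}. Each choice, substituted upward through the basis, yields the corresponding point(s) of the solution set.
  v = -2: the earlier basis element becomes u - \tfrac{21}{4} = 0, giving u = 21/4 — point (21/4, -2).
  v = 3: the earlier basis element becomes u - 4 = 0, giving u = 4 — point (4, 3).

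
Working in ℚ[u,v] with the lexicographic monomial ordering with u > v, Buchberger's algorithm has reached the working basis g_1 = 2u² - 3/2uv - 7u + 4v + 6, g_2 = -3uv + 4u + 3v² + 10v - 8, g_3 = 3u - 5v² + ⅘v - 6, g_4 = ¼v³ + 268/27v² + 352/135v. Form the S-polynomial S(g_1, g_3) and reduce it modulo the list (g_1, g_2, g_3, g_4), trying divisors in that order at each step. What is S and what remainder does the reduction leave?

lcm(LM(g_1), LM(g_3)) = u².
S = (lcm/LT(g_1))·g_1 − (lcm/LT(g_3))·g_3 = 5/3uv² - 61/60uv - 3/2u + 2v + 3.
Reduce S modulo (g_1, g_2, g_3, g_4) in that order:
  leading term uv²: subtract (-5/9v)·g_2 from 5/3uv² - 61/60uv - 3/2u + 2v + 3 → 217/180uv - 3/2u + 5/3v³ + 50/9v² - 22/9v + 3
  leading term uv: subtract (-217/540)·g_2 from 217/180uv - 3/2u + 5/3v³ + 50/9v² - 22/9v + 3 → 29/270u + 5/3v³ + 1217/180v² + 85/54v - 29/135
  leading term u: subtract (29/810)·g_3 from 29/270u + 5/3v³ + 1217/180v² + 85/54v - 29/135 → 5/3v³ + 11243/1620v² + 6259/4050v
  leading term v³: subtract (20/3)·g_4 from 5/3v³ + 11243/1620v² + 6259/4050v → -95957/1620v² - 64141/4050v
  leading term v²: no divisor's leading term divides it; move -95957/1620v² to the remainder.
  leading term v: no divisor's leading term divides it; move -64141/4050v to the remainder.
The remainder -95957/1620v² - 64141/4050v is nonzero, so it would be added as the next basis element.

S(g_1, g_3) = 5/3uv² - 61/60uv - 3/2u + 2v + 3; remainder on division = -95957/1620v² - 64141/4050v.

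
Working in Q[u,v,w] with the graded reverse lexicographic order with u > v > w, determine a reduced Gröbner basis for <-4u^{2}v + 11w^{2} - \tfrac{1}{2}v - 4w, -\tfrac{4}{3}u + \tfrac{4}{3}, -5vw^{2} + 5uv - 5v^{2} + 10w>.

The reduced Gröbner basis is the canonical form of the ideal for this ordering.

f_1 = -4u^{2}v + 11w^{2} - \tfrac{1}{2}v - 4w, LT = u^{2}v.
f_2 = -\tfrac{4}{3}u + \tfrac{4}{3}, LT = u.
f_3 = -5vw^{2} + 5uv - 5v^{2} + 10w, LT = vw^{2}.

S(f_1,f_2): lcm = u^{2}v. S = uv - \tfrac{11}{4}w^{2} + \tfrac{1}{8}v + w.
  reduce S modulo (f_1, f_2, f_3):
  remainder -\tfrac{11}{4}w^{2} + \tfrac{9}{8}v + w ≠ 0; add g_4 = -\tfrac{11}{4}w^{2} + \tfrac{9}{8}v + w to the basis.

S(f_1,f_3): lcm = u^{2}vw^{2}. S = u^{3}v - u^{2}v^{2} - \tfrac{11}{4}w^{4} + 2u^{2}w + \tfrac{1}{8}vw^{2} + w^{3}.
  reduce S modulo (f_1, f_2, f_3, g_4):
  remainder \tfrac{31}{8}v^{2} + vw - \tfrac{11}{4}v - \tfrac{11}{2}w ≠ 0; add g_5 = \tfrac{31}{8}v^{2} + vw - \tfrac{11}{4}v - \tfrac{11}{2}w to the basis.

The other S-polynomials (S(f_2,f_3), S(f_1,g_4), S(f_2,g_4), S(f_3,g_4), S(f_1,g_5), S(f_2,g_5), S(f_3,g_5), S(g_4,g_5)) all reduce to 0 modulo the current basis, so we have a Gröbner basis.
Inter-reduce: drop elements whose leading term is divisible by another's, tail-reduce, and make monic.

G = {v^{2} + \tfrac{8}{31}vw - \tfrac{22}{31}v - \tfrac{44}{31}w, w^{2} - \tfrac{9}{22}v - \tfrac{4}{11}w, u - 1}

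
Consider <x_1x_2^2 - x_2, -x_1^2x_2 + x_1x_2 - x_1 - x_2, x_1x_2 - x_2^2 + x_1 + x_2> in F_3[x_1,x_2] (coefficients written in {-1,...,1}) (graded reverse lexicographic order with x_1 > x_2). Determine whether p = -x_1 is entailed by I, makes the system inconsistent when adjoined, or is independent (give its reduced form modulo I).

First compute the reduced Gröbner basis of I by Buchberger's algorithm.
f_1 = x_1x_2^2 - x_2, LT = x_1x_2^2.
f_2 = -x_1^2x_2 + x_1x_2 - x_1 - x_2, LT = x_1^2x_2.
f_3 = x_1x_2 - x_2^2 + x_1 + x_2, LT = x_1x_2.

S(f_1,f_2): lcm = x_1^2x_2^2. S = x_1x_2^2 + x_1x_2 - x_2^2.
  reduce S modulo (f_1, f_2, f_3):
  remainder -x_1 ≠ 0; add h_4 = -x_1 to the basis.

S(f_1,f_3): lcm = x_1x_2^2. S = x_2^3 - x_1x_2 - x_2^2 - x_2.
  reduce S modulo (f_1, f_2, f_3, h_4):
  remainder x_2^3 + x_2^2 ≠ 0; add h_5 = x_2^3 + x_2^2 to the basis.

S(f_2,f_3): lcm = x_1^2x_2. S = x_1x_2^2 - x_1^2 + x_1x_2 + x_1 + x_2.
  reduce S modulo (f_1, f_2, f_3, h_4, h_5):
  remainder x_2^2 + x_2 ≠ 0; add h_6 = x_2^2 + x_2 to the basis.

S(f_1,h_4): lcm = x_1x_2^2. S = -x_2.
  reduce S modulo (f_1, f_2, f_3, h_4, h_5, h_6):
  remainder -x_2 ≠ 0; add h_7 = -x_2 to the basis.

The other S-polynomials (S(f_2,h_4), S(f_3,h_4), S(f_1,h_5), S(f_2,h_5), S(f_3,h_5), S(h_4,h_5), S(f_1,h_6), S(f_2,h_6), S(f_3,h_6), S(h_4,h_6), S(h_5,h_6), S(f_1,h_7), S(f_2,h_7), S(f_3,h_7), S(h_4,h_7), S(h_5,h_7), S(h_6,h_7)) all reduce to 0 modulo the current basis, so we have a Gröbner basis.
Inter-reduce: drop elements whose leading term is divisible by another's, tail-reduce, and make monic.
Reduced Gröbner basis: {x_1, x_2}.
Label its elements g_1 = x_1, g_2 = x_2.

Reduce p = -x_1 modulo G:
  leading term x_1: subtract (-1)·g_1 from -x_1 → 0
  normal form = 0.
Since the normal form is 0, p ∈ I.

-x_1 lies in I (it reduces to 0).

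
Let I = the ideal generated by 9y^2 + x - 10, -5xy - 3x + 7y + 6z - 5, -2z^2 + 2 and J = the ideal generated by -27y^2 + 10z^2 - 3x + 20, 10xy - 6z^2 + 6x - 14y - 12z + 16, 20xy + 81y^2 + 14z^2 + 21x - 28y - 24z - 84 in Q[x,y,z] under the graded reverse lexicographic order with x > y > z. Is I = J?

Two ideals are equal iff their reduced Gröbner bases coincide (the reduced basis is unique for a fixed ordering).
Buchberger on the first generating set:
f_1 = 9y^2 + x - 10, LT = y^2.
f_2 = -5xy - 3x + 7y + 6z - 5, LT = xy.
f_3 = -2z^2 + 2, LT = z^2.

S(f_1,f_2): lcm = xy^2. S = 1/9x^2 - 3/5xy + 7/5y^2 + 6/5yz - 10/9x - y.
  leading term x^2: no divisor's leading term divides it; move 1/9x^2 to the remainder.
  leading term xy: subtract (3/25)·f_2 from -3/5xy + 7/5y^2 + 6/5yz - 10/9x - y → 7/5y^2 + 6/5yz - 169/225x - 46/25y - 18/25z + 3/5
  leading term y^2: subtract (7/45)·f_1 from 7/5y^2 + 6/5yz - 169/225x - 46/25y - 18/25z + 3/5 → 6/5yz - 68/75x - 46/25y - 18/25z + 97/45
  leading term yz: no divisor's leading term divides it; move 6/5yz to the remainder.
  leading term x: no divisor's leading term divides it; move -68/75x to the remainder.
  leading term y: no divisor's leading term divides it; move -46/25y to the remainder.
  leading term z: no divisor's leading term divides it; move -18/25z to the remainder.
  leading term 1: no divisor's leading term divides it; move 97/45 to the remainder.
  remainder 1/9x^2 + 6/5yz - 68/75x - 46/25y - 18/25z + 97/45 ≠ 0; add g_4 = 1/9x^2 + 6/5yz - 68/75x - 46/25y - 18/25z + 97/45 to the basis.

The other S-polynomials (S(f_1,f_3), S(f_2,f_3), S(f_1,g_4), S(f_2,g_4), S(f_3,g_4)) all reduce to 0 modulo the current basis, so we have a Gröbner basis.
Inter-reduce: drop elements whose leading term is divisible by another's, tail-reduce, and make monic.
Reduced Gröbner basis: {x^2 + 54/5yz - 204/25x - 414/25y - 162/25z + 97/5, xy + 3/5x - 7/5y - 6/5z + 1, y^2 + 1/9x - 10/9, z^2 - 1}.

Buchberger on the second generating set:
h_1 = -27y^2 + 10z^2 - 3x + 20, LT = y^2.
h_2 = 10xy - 6z^2 + 6x - 14y - 12z + 16, LT = xy.
h_3 = 20xy + 81y^2 + 14z^2 + 21x - 28y - 24z - 84, LT = xy.

S(h_1,h_2): lcm = xy^2. S = -10/27xz^2 + 3/5yz^2 + 1/9x^2 - 3/5xy + 7/5y^2 + 6/5yz - 20/27x - 8/5y.
  leading term xz^2: no divisor's leading term divides it; move -10/27xz^2 to the remainder.
  leading term yz^2: no divisor's leading term divides it; move 3/5yz^2 to the remainder.
  leading term x^2: no divisor's leading term divides it; move 1/9x^2 to the remainder.
  leading term xy: subtract (-3/50)·h_2 from -3/5xy + 7/5y^2 + 6/5yz - 20/27x - 8/5y → 7/5y^2 + 6/5yz - 9/25z^2 - 257/675x - 61/25y - 18/25z + 24/25
  leading term y^2: subtract (-7/135)·h_1 from 7/5y^2 + 6/5yz - 9/25z^2 - 257/675x - 61/25y - 18/25z + 24/25 → 6/5yz + 107/675z^2 - 362/675x - 61/25y - 18/25z + 1348/675
  leading term yz: no divisor's leading term divides it; move 6/5yz to the remainder.
  leading term z^2: no divisor's leading term divides it; move 107/675z^2 to the remainder.
  leading term x: no divisor's leading term divides it; move -362/675x to the remainder.
  leading term y: no divisor's leading term divides it; move -61/25y to the remainder.
  leading term z: no divisor's leading term divides it; move -18/25z to the remainder.
  leading term 1: no divisor's leading term divides it; move 1348/675 to the remainder.
  remainder -10/27xz^2 + 3/5yz^2 + 1/9x^2 + 6/5yz + 107/675z^2 - 362/675x - 61/25y - 18/25z + 1348/675 ≠ 0; add k_4 = -10/27xz^2 + 3/5yz^2 + 1/9x^2 + 6/5yz + 107/675z^2 - 362/675x - 61/25y - 18/25z + 1348/675 to the basis.

S(h_1,h_3): lcm = xy^2. S = -81/20y^3 - 10/27xz^2 - 7/10yz^2 + 1/9x^2 - 21/20xy + 7/5y^2 + 6/5yz - 20/27x + 21/5y.
  leading term y^3: subtract (3/20y)·h_1 from -81/20y^3 - 10/27xz^2 - 7/10yz^2 + 1/9x^2 - 21/20xy + 7/5y^2 + 6/5yz - 20/27x + 21/5y → -10/27xz^2 - 11/5yz^2 + 1/9x^2 - 3/5xy + 7/5y^2 + 6/5yz - 20/27x + 6/5y
  leading term xz^2: subtract (1)·k_4 from -10/27xz^2 - 11/5yz^2 + 1/9x^2 - 3/5xy + 7/5y^2 + 6/5yz - 20/27x + 6/5y → -14/5yz^2 - 3/5xy + 7/5y^2 - 107/675z^2 - 46/225x + 91/25y + 18/25z - 1348/675
  leading term yz^2: no divisor's leading term divides it; move -14/5yz^2 to the remainder.
  leading term xy: subtract (-3/50)·h_2 from -3/5xy + 7/5y^2 - 107/675z^2 - 46/225x + 91/25y + 18/25z - 1348/675 → 7/5y^2 - 14/27z^2 + 7/45x + 14/5y - 28/27
  leading term y^2: subtract (-7/135)·h_1 from 7/5y^2 - 14/27z^2 + 7/45x + 14/5y - 28/27 → 14/5y
  leading term y: no divisor's leading term divides it; move 14/5y to the remainder.
  remainder -14/5yz^2 + 14/5y ≠ 0; add k_5 = -14/5yz^2 + 14/5y to the basis.

S(h_2,h_3): lcm = xy. S = -81/20y^2 - 13/10z^2 - 9/20x + 29/5.
  leading term y^2: subtract (3/20)·h_1 from -81/20y^2 - 13/10z^2 - 9/20x + 29/5 → -14/5z^2 + 14/5
  leading term z^2: no divisor's leading term divides it; move -14/5z^2 to the remainder.
  leading term 1: no divisor's leading term divides it; move 14/5 to the remainder.
  remainder -14/5z^2 + 14/5 ≠ 0; add k_6 = -14/5z^2 + 14/5 to the basis.

S(h_1,k_5): lcm = y^2z^2. S = -10/27z^4 + 1/9xz^2 + y^2 - 20/27z^2.
  leading term z^4: subtract (25/189z^2)·k_6 from -10/27z^4 + 1/9xz^2 + y^2 - 20/27z^2 → 1/9xz^2 + y^2 - 10/9z^2
  leading term xz^2: subtract (-3/10)·k_4 from 1/9xz^2 + y^2 - 10/9z^2 → 9/50yz^2 + 1/30x^2 + y^2 + 9/25yz - 2393/2250z^2 - 181/1125x - 183/250y - 27/125z + 674/1125
  leading term yz^2: subtract (-9/140)·k_5 from 9/50yz^2 + 1/30x^2 + y^2 + 9/25yz - 2393/2250z^2 - 181/1125x - 183/250y - 27/125z + 674/1125 → 1/30x^2 + y^2 + 9/25yz - 2393/2250z^2 - 181/1125x - 69/125y - 27/125z + 674/1125
  leading term x^2: no divisor's leading term divides it; move 1/30x^2 to the remainder.
  leading term y^2: subtract (-1/27)·h_1 from y^2 + 9/25yz - 2393/2250z^2 - 181/1125x - 69/125y - 27/125z + 674/1125 → 9/25yz - 4679/6750z^2 - 34/125x - 69/125y - 27/125z + 4522/3375
  leading term yz: no divisor's leading term divides it; move 9/25yz to the remainder.
  leading term z^2: subtract (4679/18900)·k_6 from -4679/6750z^2 - 34/125x - 69/125y - 27/125z + 4522/3375 → -34/125x - 69/125y - 27/125z + 97/150
  leading term x: no divisor's leading term divides it; move -34/125x to the remainder.
  leading term y: no divisor's leading term divides it; move -69/125y to the remainder.
  leading term z: no divisor's leading term divides it; move -27/125z to the remainder.
  leading term 1: no divisor's leading term divides it; move 97/150 to the remainder.
  remainder 1/30x^2 + 9/25yz - 34/125x - 69/125y - 27/125z + 97/150 ≠ 0; add k_7 = 1/30x^2 + 9/25yz - 34/125x - 69/125y - 27/125z + 97/150 to the basis.

The other S-polynomials (S(h_1,k_4), S(h_2,k_4), S(h_3,k_4), S(h_2,k_5), S(h_3,k_5), S(k_4,k_5), S(h_1,k_6), S(h_2,k_6), S(h_3,k_6), S(k_4,k_6), S(k_5,k_6), S(h_1,k_7), S(h_2,k_7), S(h_3,k_7), S(k_4,k_7), S(k_5,k_7), S(k_6,k_7)) all reduce to 0 modulo the current basis, so we have a Gröbner basis.
Inter-reduce: drop elements whose leading term is divisible by another's, tail-reduce, and make monic.
Reduced Gröbner basis: {x^2 + 54/5yz - 204/25x - 414/25y - 162/25z + 97/5, xy + 3/5x - 7/5y - 6/5z + 1, y^2 + 1/9x - 10/9, z^2 - 1}.

Same reduced basis, so the two generating sets span the same ideal.

Yes, the ideals are equal.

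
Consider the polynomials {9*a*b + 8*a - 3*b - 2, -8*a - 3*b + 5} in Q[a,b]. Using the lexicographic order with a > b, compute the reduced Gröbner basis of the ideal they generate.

G = {a + 3/8*b - 5/8, b**2 + 1/9*b - 8/9}

This is the nonlinear analogue of row-reducing a linear system.

f_1 = 9*a*b + 8*a - 3*b - 2, LT = a*b.
f_2 = -8*a - 3*b + 5, LT = a.

S(f_1,f_2): lcm = a*b. S = 8/9*a - 3/8*b**2 + 7/24*b - 2/9.
  reduce S modulo (f_1, f_2):
  remainder -3/8*b**2 - 1/24*b + 1/3 ≠ 0; add g_3 = -3/8*b**2 - 1/24*b + 1/3 to the basis.

The other S-polynomials (S(f_1,g_3), S(f_2,g_3)) all reduce to 0 modulo the current basis, so we have a Gröbner basis.
Inter-reduce: drop elements whose leading term is divisible by another's, tail-reduce, and make monic.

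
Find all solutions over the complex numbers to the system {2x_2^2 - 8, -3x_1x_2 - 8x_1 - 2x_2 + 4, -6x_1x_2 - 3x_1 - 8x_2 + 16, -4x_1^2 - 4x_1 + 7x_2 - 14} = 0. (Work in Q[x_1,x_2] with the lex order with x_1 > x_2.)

Compute a lex Gröbner basis by Buchberger's algorithm.
f_1 = 2x_2^2 - 8, LT = x_2^2.
f_2 = -3x_1x_2 - 8x_1 - 2x_2 + 4, LT = x_1x_2.
f_3 = -6x_1x_2 - 3x_1 - 8x_2 + 16, LT = x_1x_2.
f_4 = -4x_1^2 - 4x_1 + 7x_2 - 14, LT = x_1^2.

S(f_1,f_2): lcm = x_1x_2^2. S = -8/3x_1x_2 - 4x_1 - 2/3x_2^2 + 4/3x_2.
  leading term x_1x_2: subtract (8/9)·f_2 from -8/3x_1x_2 - 4x_1 - 2/3x_2^2 + 4/3x_2 → 28/9x_1 - 2/3x_2^2 + 28/9x_2 - 32/9
  leading term x_1: no divisor's leading term divides it; move 28/9x_1 to the remainder.
  leading term x_2^2: subtract (-1/3)·f_1 from -2/3x_2^2 + 28/9x_2 - 32/9 → 28/9x_2 - 56/9
  leading term x_2: no divisor's leading term divides it; move 28/9x_2 to the remainder.
  leading term 1: no divisor's leading term divides it; move -56/9 to the remainder.
  remainder 28/9x_1 + 28/9x_2 - 56/9 ≠ 0; add h_5 = 28/9x_1 + 28/9x_2 - 56/9 to the basis.

S(f_1,f_3): lcm = x_1x_2^2. S = -1/2x_1x_2 - 4x_1 - 4/3x_2^2 + 8/3x_2.
  leading term x_1x_2: subtract (1/6)·f_2 from -1/2x_1x_2 - 4x_1 - 4/3x_2^2 + 8/3x_2 → -8/3x_1 - 4/3x_2^2 + 3x_2 - 2/3
  leading term x_1: subtract (-6/7)·h_5 from -8/3x_1 - 4/3x_2^2 + 3x_2 - 2/3 → -4/3x_2^2 + 17/3x_2 - 6
  leading term x_2^2: subtract (-2/3)·f_1 from -4/3x_2^2 + 17/3x_2 - 6 → 17/3x_2 - 34/3
  leading term x_2: no divisor's leading term divides it; move 17/3x_2 to the remainder.
  leading term 1: no divisor's leading term divides it; move -34/3 to the remainder.
  remainder 17/3x_2 - 34/3 ≠ 0; add h_6 = 17/3x_2 - 34/3 to the basis.

S(f_1,f_4): leading monomials are coprime, so the S-polynomial reduces to 0 (Buchberger's first criterion).
S(f_2,f_3): lcm = x_1x_2. S = 13/6x_1 - 2/3x_2 + 4/3.
  leading term x_1: subtract (39/56)·h_5 from 13/6x_1 - 2/3x_2 + 4/3 → -17/6x_2 + 17/3
  leading term x_2: subtract (-1/2)·h_6 from -17/6x_2 + 17/3 → 0
  remainder 0.

S(f_2,f_4): lcm = x_1^2x_2. S = 8/3x_1^2 - 1/3x_1x_2 - 4/3x_1 + 7/4x_2^2 - 7/2x_2.
  leading term x_1^2: subtract (-2/3)·f_4 from 8/3x_1^2 - 1/3x_1x_2 - 4/3x_1 + 7/4x_2^2 - 7/2x_2 → -1/3x_1x_2 - 4x_1 + 7/4x_2^2 + 7/6x_2 - 28/3
  leading term x_1x_2: subtract (1/9)·f_2 from -1/3x_1x_2 - 4x_1 + 7/4x_2^2 + 7/6x_2 - 28/3 → -28/9x_1 + 7/4x_2^2 + 25/18x_2 - 88/9
  leading term x_1: subtract (-1)·h_5 from -28/9x_1 + 7/4x_2^2 + 25/18x_2 - 88/9 → 7/4x_2^2 + 9/2x_2 - 16
  leading term x_2^2: subtract (7/8)·f_1 from 7/4x_2^2 + 9/2x_2 - 16 → 9/2x_2 - 9
  leading term x_2: subtract (27/34)·h_6 from 9/2x_2 - 9 → 0
  remainder 0.

S(f_3,f_4): lcm = x_1^2x_2. S = 1/2x_1^2 + 1/3x_1x_2 - 8/3x_1 + 7/4x_2^2 - 7/2x_2.
  leading term x_1^2: subtract (-1/8)·f_4 from 1/2x_1^2 + 1/3x_1x_2 - 8/3x_1 + 7/4x_2^2 - 7/2x_2 → 1/3x_1x_2 - 19/6x_1 + 7/4x_2^2 - 21/8x_2 - 7/4
  leading term x_1x_2: subtract (-1/9)·f_2 from 1/3x_1x_2 - 19/6x_1 + 7/4x_2^2 - 21/8x_2 - 7/4 → -73/18x_1 + 7/4x_2^2 - 205/72x_2 - 47/36
  leading term x_1: subtract (-73/56)·h_5 from -73/18x_1 + 7/4x_2^2 - 205/72x_2 - 47/36 → 7/4x_2^2 + 29/24x_2 - 113/12
  leading term x_2^2: subtract (7/8)·f_1 from 7/4x_2^2 + 29/24x_2 - 113/12 → 29/24x_2 - 29/12
  leading term x_2: subtract (29/136)·h_6 from 29/24x_2 - 29/12 → 0
  remainder 0.

S(f_1,h_5): leading monomials are coprime, so the S-polynomial reduces to 0 (Buchberger's first criterion).
S(f_2,h_5): lcm = x_1x_2. S = 8/3x_1 - x_2^2 + 8/3x_2 - 4/3.
  leading term x_1: subtract (6/7)·h_5 from 8/3x_1 - x_2^2 + 8/3x_2 - 4/3 → -x_2^2 + 4
  leading term x_2^2: subtract (-1/2)·f_1 from -x_2^2 + 4 → 0
  remainder 0.

S(f_3,h_5): lcm = x_1x_2. S = 1/2x_1 - x_2^2 + 10/3x_2 - 8/3.
  leading term x_1: subtract (9/56)·h_5 from 1/2x_1 - x_2^2 + 10/3x_2 - 8/3 → -x_2^2 + 17/6x_2 - 5/3
  leading term x_2^2: subtract (-1/2)·f_1 from -x_2^2 + 17/6x_2 - 5/3 → 17/6x_2 - 17/3
  leading term x_2: subtract (1/2)·h_6 from 17/6x_2 - 17/3 → 0
  remainder 0.

S(f_4,h_5): lcm = x_1^2. S = -x_1x_2 + 3x_1 - 7/4x_2 + 7/2.
  leading term x_1x_2: subtract (1/3)·f_2 from -x_1x_2 + 3x_1 - 7/4x_2 + 7/2 → 17/3x_1 - 13/12x_2 + 13/6
  leading term x_1: subtract (51/28)·h_5 from 17/3x_1 - 13/12x_2 + 13/6 → -27/4x_2 + 27/2
  leading term x_2: subtract (-81/68)·h_6 from -27/4x_2 + 27/2 → 0
  remainder 0.

S(f_1,h_6): lcm = x_2^2. S = 2x_2 - 4.
  leading term x_2: subtract (6/17)·h_6 from 2x_2 - 4 → 0
  remainder 0.

S(f_2,h_6): lcm = x_1x_2. S = 14/3x_1 + 2/3x_2 - 4/3.
  leading term x_1: subtract (3/2)·h_5 from 14/3x_1 + 2/3x_2 - 4/3 → -4x_2 + 8
  leading term x_2: subtract (-12/17)·h_6 from -4x_2 + 8 → 0
  remainder 0.

S(f_3,h_6): lcm = x_1x_2. S = 5/2x_1 + 4/3x_2 - 8/3.
  leading term x_1: subtract (45/56)·h_5 from 5/2x_1 + 4/3x_2 - 8/3 → -7/6x_2 + 7/3
  leading term x_2: subtract (-7/34)·h_6 from -7/6x_2 + 7/3 → 0
  remainder 0.

S(f_4,h_6): leading monomials are coprime, so the S-polynomial reduces to 0 (Buchberger's first criterion).
S(h_5,h_6): leading monomials are coprime, so the S-polynomial reduces to 0 (Buchberger's first criterion).
Every S-polynomial of the final basis reduces to 0, so we have a Gröbner basis.
Inter-reduce: drop elements whose leading term is divisible by another's, tail-reduce, and make monic.
Reduced Gröbner basis: {x_1, x_2 - 2}.

From the last basis element, x_2 - 2 = 0, so x_2 takes values in {2}. Each choice, substituted upward through the basis, yields the corresponding point(s) of the solution set.
  x_2 = 2: the earlier basis element becomes x_1 = 0, giving x_1 = 0 — point (0, 2).

{(0, 2)}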